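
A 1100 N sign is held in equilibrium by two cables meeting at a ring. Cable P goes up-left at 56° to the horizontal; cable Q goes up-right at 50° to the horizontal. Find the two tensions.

T_P = 735.6 N, T_Q = 639.9 N

ΣF_x = 0: −T_P·cos56° + T_Q·cos50° = 0 → T_Q = 0.86995·T_P.
ΣF_y = 0: T_P·sin56° + T_Q·sin50° = 1100.
Substitute: T_P·(0.829038 + 0.86995·0.766044) = 1100 → T_P = 735.561 ≈ 735.6 N.
Then T_Q = 0.86995 × 735.561 = 639.9 N.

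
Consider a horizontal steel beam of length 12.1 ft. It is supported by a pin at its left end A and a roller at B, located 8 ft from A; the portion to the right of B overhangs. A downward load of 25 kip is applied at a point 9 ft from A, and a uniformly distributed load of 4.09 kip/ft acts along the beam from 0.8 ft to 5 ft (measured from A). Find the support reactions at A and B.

A_x = 0, A_y = 7.826 kip, B_y = 34.35 kip

Resultant of the distributed load: 4.09 × 4.2 = 17.178 kip at 2.9 ft from A.
Taking moments about A: B_y·8 − 25·9 − (4.09·4.2)·2.9 = 0 → B_y = 274.8162/8 = 34.352 ≈ 34.35 kip.
ΣF_y = 0: A_y + 34.352 − 25 − 4.09·4.2 = 0 → A_y = 7.826 kip.
ΣF_x = 0: no horizontal applied forces, so A_x = 0.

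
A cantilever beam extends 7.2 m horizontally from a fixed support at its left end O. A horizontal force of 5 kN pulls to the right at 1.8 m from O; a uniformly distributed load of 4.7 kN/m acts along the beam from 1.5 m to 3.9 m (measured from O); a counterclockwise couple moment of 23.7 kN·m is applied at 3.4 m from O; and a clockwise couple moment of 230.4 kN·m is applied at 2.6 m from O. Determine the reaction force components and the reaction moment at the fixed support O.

Resultant of the distributed load: 4.7 × 2.4 = 11.28 kN at 2.7 m from O.
ΣF_x = 0: O_x + 5 = 0 → O_x = -5.000 kN.
ΣF_y = 0: O_y − 4.7·2.4 = 0 → O_y = 11.28 kN.
ΣM about O: M_O − (4.7·2.4)·2.7 + 23.7 − 230.4 = 0 → M_O = 237.2 kN·m.

O_x = -5.000 kN, O_y = 11.28 kN, M_O = 237.2 kN·m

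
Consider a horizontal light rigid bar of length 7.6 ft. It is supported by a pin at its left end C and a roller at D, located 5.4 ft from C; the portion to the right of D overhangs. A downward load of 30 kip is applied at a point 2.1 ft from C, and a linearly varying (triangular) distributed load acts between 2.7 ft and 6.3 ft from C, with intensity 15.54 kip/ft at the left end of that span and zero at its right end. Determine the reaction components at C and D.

C_x = 0, C_y = 26.10 kip, D_y = 31.87 kip

Resultant of the triangular load: ½ × 15.54 × 3.6 = 27.972 kip, acting at 3.9 ft from C (one-third of the span from the peak).
Taking moments about C: D_y·5.4 − 30·2.1 − (½·15.54·3.6)·3.9 = 0 → D_y = 172.0908/5.4 = 31.8687 ≈ 31.87 kip.
ΣF_y = 0: C_y + 31.8687 − 30 − ½·15.54·3.6 = 0 → C_y = 26.10 kip.
ΣF_x = 0: no horizontal applied forces, so C_x = 0.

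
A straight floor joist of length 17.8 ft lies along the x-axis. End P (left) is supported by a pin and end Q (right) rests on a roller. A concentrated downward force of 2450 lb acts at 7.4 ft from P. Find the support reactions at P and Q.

Moments about P: Q_y·17.8 − 2450·7.4 = 0 → Q_y = 18130/17.8 = 1018.54 ≈ 1019 lb.
ΣF_y = 0: P_y + 1018.54 − 2450 = 0 → P_y = 1431 lb.
ΣF_x = 0: no horizontal applied forces, so P_x = 0.

P_x = 0, P_y = 1431 lb, Q_y = 1019 lb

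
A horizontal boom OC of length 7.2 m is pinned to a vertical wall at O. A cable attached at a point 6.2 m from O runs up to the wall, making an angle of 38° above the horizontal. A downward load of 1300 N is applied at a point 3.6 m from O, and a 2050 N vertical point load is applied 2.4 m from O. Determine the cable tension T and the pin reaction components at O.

T = 2515 N, O_x = 1982 N, O_y = 1802 N

ΣM about O: T·sin38°·6.2 − 1300·3.6 − 2050·2.4 = 0 → T = 9600/(6.2·0.615661) = 2515 N.
ΣF_x = 0: O_x − T·cos38° = 0 → O_x = 2515 × 0.788011 = 1982 N.
ΣF_y = 0: O_y + T·sin38° − 1300 − 2050 = 0 → O_y = 3350 − 2515 × 0.615661 = 1802 N.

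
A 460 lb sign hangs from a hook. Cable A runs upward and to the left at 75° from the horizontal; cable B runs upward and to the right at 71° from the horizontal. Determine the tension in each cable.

T_A = 267.8 lb, T_B = 212.9 lb

ΣF_x = 0: −T_A·cos75° + T_B·cos71° = 0 → T_B = 0.794977·T_A.
ΣF_y = 0: T_A·sin75° + T_B·sin71° = 460.
Substitute: T_A·(0.965926 + 0.794977·0.945519) = 460 → T_A = 267.817 ≈ 267.8 lb.
Then T_B = 0.794977 × 267.817 = 212.9 lb.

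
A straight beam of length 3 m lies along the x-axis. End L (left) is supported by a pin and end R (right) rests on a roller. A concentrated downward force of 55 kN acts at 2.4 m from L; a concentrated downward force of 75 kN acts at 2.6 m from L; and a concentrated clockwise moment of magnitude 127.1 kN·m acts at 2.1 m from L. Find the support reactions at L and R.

Moments about L: R_y·3 − 55·2.4 − 75·2.6 − 127.1 = 0 → R_y = 454.1/3 = 151.367 ≈ 151.4 kN.
ΣF_y = 0: L_y + 151.367 − 55 − 75 = 0 → L_y = -21.37 kN.
ΣF_x = 0: no horizontal applied forces, so L_x = 0.

L_x = 0, L_y = -21.37 kN, R_y = 151.4 kN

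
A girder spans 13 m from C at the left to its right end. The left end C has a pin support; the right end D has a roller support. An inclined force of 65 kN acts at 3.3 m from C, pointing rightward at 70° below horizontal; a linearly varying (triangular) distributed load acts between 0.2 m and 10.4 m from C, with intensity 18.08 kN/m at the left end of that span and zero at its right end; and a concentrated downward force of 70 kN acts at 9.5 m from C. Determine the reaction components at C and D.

C_x = -22.23 kN, C_y = 131.1 kN, D_y = 92.19 kN

Resultant of the triangular load: ½ × 18.08 × 10.2 = 92.208 kN, acting at 3.6 m from C (one-third of the span from the peak).
Taking moments about C: D_y·13 − 65·sin70°·3.3 − (½·18.08·10.2)·3.6 − 70·9.5 = 0 → D_y = 1198.51/13 = 92.1931 ≈ 92.19 kN.
ΣF_y = 0: C_y + 92.1931 − 65·sin70° − ½·18.08·10.2 − 70 = 0 → C_y = 131.1 kN.
ΣF_x = 0: C_x + 65·cos70° = 0 → C_x = -22.23 kN.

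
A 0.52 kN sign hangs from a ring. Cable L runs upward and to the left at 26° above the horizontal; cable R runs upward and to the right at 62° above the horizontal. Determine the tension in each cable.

T_L = 0.2443 kN, T_R = 0.4677 kN

ΣF_x = 0: −T_L·cos26° + T_R·cos62° = 0 → T_R = 1.91448·T_L.
ΣF_y = 0: T_L·sin26° + T_R·sin62° = 0.52.
Substitute: T_L·(0.438371 + 1.91448·0.882948) = 0.52 → T_L = 0.244274 ≈ 0.2443 kN.
Then T_R = 1.91448 × 0.244274 = 0.4677 kN.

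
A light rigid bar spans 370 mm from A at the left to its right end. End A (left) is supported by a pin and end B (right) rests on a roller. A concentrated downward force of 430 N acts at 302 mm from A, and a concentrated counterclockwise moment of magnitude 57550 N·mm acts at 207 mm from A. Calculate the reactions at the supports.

A_x = 0, A_y = 234.6 N, B_y = 195.4 N

Moments about A: B_y·370 − 430·302 + 57550 = 0 → B_y = 72310/370 = 195.432 ≈ 195.4 N.
ΣF_y = 0: A_y + 195.432 − 430 = 0 → A_y = 234.6 N.
ΣF_x = 0: no horizontal applied forces, so A_x = 0.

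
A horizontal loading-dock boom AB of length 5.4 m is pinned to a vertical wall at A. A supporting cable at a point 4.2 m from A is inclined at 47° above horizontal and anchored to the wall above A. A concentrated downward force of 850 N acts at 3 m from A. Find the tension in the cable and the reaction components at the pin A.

T = 830.2 N, A_x = 566.2 N, A_y = 242.9 N

ΣM about A: T·sin47°·4.2 − 850·3 = 0 → T = 2550/(4.2·0.731354) = 830.163 ≈ 830.2 N.
ΣF_x = 0: A_x − T·cos47° = 0 → A_x = 830.163 × 0.681998 = 566.2 N.
ΣF_y = 0: A_y + T·sin47° − 850 = 0 → A_y = 850 − 830.163 × 0.731354 = 242.9 N.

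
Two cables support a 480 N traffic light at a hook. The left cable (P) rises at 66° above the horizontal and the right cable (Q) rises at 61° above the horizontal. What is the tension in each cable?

T_P = 291.4 N, T_Q = 244.5 N

ΣF_x = 0: −T_P·cos66° + T_Q·cos61° = 0 → T_Q = 0.838962·T_P.
ΣF_y = 0: T_P·sin66° + T_Q·sin61° = 480.
Substitute: T_P·(0.913545 + 0.838962·0.87462) = 480 → T_P = 291.383 ≈ 291.4 N.
Then T_Q = 0.838962 × 291.383 = 244.5 N.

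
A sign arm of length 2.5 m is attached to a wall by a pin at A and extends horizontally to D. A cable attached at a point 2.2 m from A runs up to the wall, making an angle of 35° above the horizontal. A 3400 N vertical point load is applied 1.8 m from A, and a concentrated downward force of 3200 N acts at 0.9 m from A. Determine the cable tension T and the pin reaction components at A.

T = 7132 N, A_x = 5842 N, A_y = 2509 N

ΣM about A: T·sin35°·2.2 − 3400·1.8 − 3200·0.9 = 0 → T = 9000/(2.2·0.573576) = 7132.29 ≈ 7132 N.
ΣF_x = 0: A_x − T·cos35° = 0 → A_x = 7132.29 × 0.819152 = 5842 N.
ΣF_y = 0: A_y + T·sin35° − 3400 − 3200 = 0 → A_y = 6600 − 7132.29 × 0.573576 = 2509 N.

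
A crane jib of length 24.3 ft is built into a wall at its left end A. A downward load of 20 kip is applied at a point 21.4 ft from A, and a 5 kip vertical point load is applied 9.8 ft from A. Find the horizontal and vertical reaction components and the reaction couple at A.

ΣF_x = 0: A_x = 0.
ΣF_y = 0: A_y − 20 − 5 = 0 → A_y = 25.00 kip.
ΣM about A: M_A − 20·21.4 − 5·9.8 = 0 → M_A = 477.0 kip·ft.

A_x = 0, A_y = 25.00 kip, M_A = 477.0 kip·ft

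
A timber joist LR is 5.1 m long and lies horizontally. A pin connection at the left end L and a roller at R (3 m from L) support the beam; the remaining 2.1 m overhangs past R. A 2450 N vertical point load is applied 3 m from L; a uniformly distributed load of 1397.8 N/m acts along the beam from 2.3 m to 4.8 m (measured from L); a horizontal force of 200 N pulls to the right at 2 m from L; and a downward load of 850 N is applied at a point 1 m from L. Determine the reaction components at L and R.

Resultant of the distributed load: 1397.8 × 2.5 = 3494.5 N at 3.55 m from L.
Taking moments about L: R_y·3 − 2450·3 − (1397.8·2.5)·3.55 − 850·1 = 0 → R_y = 20605.475/3 = 6868.49 ≈ 6868 N.
ΣF_y = 0: L_y + 6868.49 − 2450 − 1397.8·2.5 − 850 = 0 → L_y = -73.99 N.
ΣF_x = 0: L_x + 200 = 0 → L_x = -200.0 N.

L_x = -200.0 N, L_y = -73.99 N, R_y = 6868 N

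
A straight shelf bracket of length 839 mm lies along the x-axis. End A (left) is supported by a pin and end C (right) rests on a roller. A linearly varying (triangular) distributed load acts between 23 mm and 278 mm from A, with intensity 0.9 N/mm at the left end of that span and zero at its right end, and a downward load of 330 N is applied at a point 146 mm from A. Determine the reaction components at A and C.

Resultant of the triangular load: ½ × 0.9 × 255 = 114.75 N, acting at 108 mm from A (one-third of the span from the peak).
Moments about A: C_y·839 − (½·0.9·255)·108 − 330·146 = 0 → C_y = 60573/839 = 72.1967 ≈ 72.20 N.
ΣF_y = 0: A_y + 72.1967 − ½·0.9·255 − 330 = 0 → A_y = 372.6 N.
ΣF_x = 0: no horizontal applied forces, so A_x = 0.

A_x = 0, A_y = 372.6 N, C_y = 72.20 N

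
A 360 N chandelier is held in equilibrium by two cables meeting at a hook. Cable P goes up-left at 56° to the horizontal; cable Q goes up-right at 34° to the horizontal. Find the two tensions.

T_P = 298.5 N, T_Q = 201.3 N

ΣF_x = 0: −T_P·cos56° + T_Q·cos34° = 0 → T_Q = 0.674509·T_P.
ΣF_y = 0: T_P·sin56° + T_Q·sin34° = 360.
Substitute: T_P·(0.829038 + 0.674509·0.559193) = 360 → T_P = 298.453 ≈ 298.5 N.
Then T_Q = 0.674509 × 298.453 = 201.3 N.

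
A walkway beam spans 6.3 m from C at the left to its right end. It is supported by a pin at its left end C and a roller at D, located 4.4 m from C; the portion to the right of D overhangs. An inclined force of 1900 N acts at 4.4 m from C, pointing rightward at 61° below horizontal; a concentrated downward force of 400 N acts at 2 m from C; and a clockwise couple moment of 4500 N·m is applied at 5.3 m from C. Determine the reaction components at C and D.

C_x = -921.1 N, C_y = -804.5 N, D_y = 2866 N

Moments about C: D_y·4.4 − 1900·sin61°·4.4 − 400·2 − 4500 = 0 → D_y = 12611.8/4.4 = 2866.32 ≈ 2866 N.
ΣF_y = 0: C_y + 2866.32 − 1900·sin61° − 400 = 0 → C_y = -804.5 N.
ΣF_x = 0: C_x + 1900·cos61° = 0 → C_x = -921.1 N.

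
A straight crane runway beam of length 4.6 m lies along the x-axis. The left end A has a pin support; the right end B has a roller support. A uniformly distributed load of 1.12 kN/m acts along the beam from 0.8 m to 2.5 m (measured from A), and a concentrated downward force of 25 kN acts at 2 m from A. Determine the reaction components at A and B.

Resultant of the distributed load: 1.12 × 1.7 = 1.904 kN at 1.65 m from A.
Taking moments about A: B_y·4.6 − (1.12·1.7)·1.65 − 25·2 = 0 → B_y = 53.1416/4.6 = 11.5525 ≈ 11.55 kN.
ΣF_y = 0: A_y + 11.5525 − 1.12·1.7 − 25 = 0 → A_y = 15.35 kN.
ΣF_x = 0: no horizontal applied forces, so A_x = 0.

A_x = 0, A_y = 15.35 kN, B_y = 11.55 kN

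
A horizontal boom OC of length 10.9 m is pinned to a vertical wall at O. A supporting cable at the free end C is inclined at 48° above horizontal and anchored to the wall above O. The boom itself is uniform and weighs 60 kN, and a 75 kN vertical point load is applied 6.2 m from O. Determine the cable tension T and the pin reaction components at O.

T = 97.77 kN, O_x = 65.42 kN, O_y = 62.34 kN

ΣM about O: T·sin48°·10.9 − 60·5.45 − 75·6.2 = 0 → T = 792/(10.9·0.743145) = 97.7744 ≈ 97.77 kN.
ΣF_x = 0: O_x − T·cos48° = 0 → O_x = 97.7744 × 0.669131 = 65.42 kN.
ΣF_y = 0: O_y + T·sin48° − 60 − 75 = 0 → O_y = 135 − 97.7744 × 0.743145 = 62.34 kN.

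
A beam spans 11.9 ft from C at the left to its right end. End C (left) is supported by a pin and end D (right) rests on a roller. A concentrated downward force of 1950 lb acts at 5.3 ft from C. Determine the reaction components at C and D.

C_x = 0, C_y = 1082 lb, D_y = 868.5 lb

Moments about C: D_y·11.9 − 1950·5.3 = 0 → D_y = 10335/11.9 = 868.487 ≈ 868.5 lb.
ΣF_y = 0: C_y + 868.487 − 1950 = 0 → C_y = 1082 lb.
ΣF_x = 0: no horizontal applied forces, so C_x = 0.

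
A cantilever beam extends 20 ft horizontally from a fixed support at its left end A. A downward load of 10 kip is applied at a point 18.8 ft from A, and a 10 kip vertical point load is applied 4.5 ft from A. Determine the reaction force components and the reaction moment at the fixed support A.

A_x = 0, A_y = 20.00 kip, M_A = 233.0 kip·ft

ΣF_x = 0: A_x = 0.
ΣF_y = 0: A_y − 10 − 10 = 0 → A_y = 20.00 kip.
ΣM about A: M_A − 10·18.8 − 10·4.5 = 0 → M_A = 233.0 kip·ft.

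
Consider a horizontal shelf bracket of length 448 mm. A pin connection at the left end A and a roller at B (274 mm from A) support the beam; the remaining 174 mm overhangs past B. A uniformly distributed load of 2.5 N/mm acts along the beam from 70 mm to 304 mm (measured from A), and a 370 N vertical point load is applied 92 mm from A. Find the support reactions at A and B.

A_x = 0, A_y = 431.5 N, B_y = 523.5 N

Resultant of the distributed load: 2.5 × 234 = 585 N at 187 mm from A.
Moments about A: B_y·274 − (2.5·234)·187 − 370·92 = 0 → B_y = 143435/274 = 523.485 ≈ 523.5 N.
ΣF_y = 0: A_y + 523.485 − 2.5·234 − 370 = 0 → A_y = 431.5 N.
ΣF_x = 0: no horizontal applied forces, so A_x = 0.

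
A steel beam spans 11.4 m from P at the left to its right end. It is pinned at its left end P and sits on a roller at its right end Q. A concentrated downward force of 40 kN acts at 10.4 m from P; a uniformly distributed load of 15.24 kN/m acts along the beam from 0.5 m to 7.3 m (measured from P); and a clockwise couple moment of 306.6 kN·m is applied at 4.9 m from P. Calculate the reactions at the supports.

Resultant of the distributed load: 15.24 × 6.8 = 103.632 kN at 3.9 m from P.
Moments about P: Q_y·11.4 − 40·10.4 − (15.24·6.8)·3.9 − 306.6 = 0 → Q_y = 1126.7648/11.4 = 98.839 ≈ 98.84 kN.
ΣF_y = 0: P_y + 98.839 − 40 − 15.24·6.8 = 0 → P_y = 44.79 kN.
ΣF_x = 0: no horizontal applied forces, so P_x = 0.

P_x = 0, P_y = 44.79 kN, Q_y = 98.84 kN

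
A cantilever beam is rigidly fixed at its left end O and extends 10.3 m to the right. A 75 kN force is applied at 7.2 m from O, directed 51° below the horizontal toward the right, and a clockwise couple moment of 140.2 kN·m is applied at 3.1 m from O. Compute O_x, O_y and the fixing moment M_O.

ΣF_x = 0: O_x + 75·cos51° = 0 → O_x = -47.20 kN.
ΣF_y = 0: O_y − 75·sin51° = 0 → O_y = 58.29 kN.
ΣM about O: M_O − 75·sin51°·7.2 − 140.2 = 0 → M_O = 559.9 kN·m.

O_x = -47.20 kN, O_y = 58.29 kN, M_O = 559.9 kN·m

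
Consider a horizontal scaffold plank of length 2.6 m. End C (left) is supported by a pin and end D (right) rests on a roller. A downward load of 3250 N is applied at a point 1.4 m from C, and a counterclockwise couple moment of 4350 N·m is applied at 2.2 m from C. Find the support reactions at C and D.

C_x = 0, C_y = 3173 N, D_y = 76.92 N

ΣM about C: D_y·2.6 − 3250·1.4 + 4350 = 0 → D_y = 200/2.6 = 76.9231 ≈ 76.92 N.
ΣF_y = 0: C_y + 76.9231 − 3250 = 0 → C_y = 3173 N.
ΣF_x = 0: no horizontal applied forces, so C_x = 0.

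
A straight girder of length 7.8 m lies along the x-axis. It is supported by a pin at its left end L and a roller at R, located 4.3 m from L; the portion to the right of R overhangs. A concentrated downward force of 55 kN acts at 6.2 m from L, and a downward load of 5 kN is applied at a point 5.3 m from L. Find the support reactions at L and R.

ΣM about L: R_y·4.3 − 55·6.2 − 5·5.3 = 0 → R_y = 367.5/4.3 = 85.4651 ≈ 85.47 kN.
ΣF_y = 0: L_y + 85.4651 − 55 − 5 = 0 → L_y = -25.47 kN.
ΣF_x = 0: no horizontal applied forces, so L_x = 0.

L_x = 0, L_y = -25.47 kN, R_y = 85.47 kN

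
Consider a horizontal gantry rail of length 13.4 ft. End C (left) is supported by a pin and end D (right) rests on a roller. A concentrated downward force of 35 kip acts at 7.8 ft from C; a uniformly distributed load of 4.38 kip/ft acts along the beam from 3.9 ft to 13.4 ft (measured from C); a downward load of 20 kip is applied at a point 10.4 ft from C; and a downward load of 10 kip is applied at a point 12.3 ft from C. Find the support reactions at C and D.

Resultant of the distributed load: 4.38 × 9.5 = 41.61 kip at 8.65 ft from C.
Moments about C: D_y·13.4 − 35·7.8 − (4.38·9.5)·8.65 − 20·10.4 − 10·12.3 = 0 → D_y = 963.9265/13.4 = 71.9348 ≈ 71.93 kip.
ΣF_y = 0: C_y + 71.9348 − 35 − 4.38·9.5 − 20 − 10 = 0 → C_y = 34.68 kip.
ΣF_x = 0: no horizontal applied forces, so C_x = 0.

C_x = 0, C_y = 34.68 kip, D_y = 71.93 kip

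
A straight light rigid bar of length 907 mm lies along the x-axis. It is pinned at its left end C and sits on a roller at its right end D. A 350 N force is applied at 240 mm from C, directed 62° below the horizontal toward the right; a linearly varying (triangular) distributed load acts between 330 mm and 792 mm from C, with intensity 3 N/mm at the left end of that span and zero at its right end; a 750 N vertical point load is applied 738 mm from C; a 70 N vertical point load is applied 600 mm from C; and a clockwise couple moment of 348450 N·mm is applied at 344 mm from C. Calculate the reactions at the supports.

C_x = -164.3 N, C_y = 329.7 N, D_y = 1492 N

Resultant of the triangular load: ½ × 3 × 462 = 693 N, acting at 484 mm from C (one-third of the span from the peak).
ΣM about C: D_y·907 − 350·sin62°·240 − (½·3·462)·484 − 750·738 − 70·600 − 348450 = 0 → D_y = 1353530/907 = 1492.32 ≈ 1492 N.
ΣF_y = 0: C_y + 1492.32 − 350·sin62° − ½·3·462 − 750 − 70 = 0 → C_y = 329.7 N.
ΣF_x = 0: C_x + 350·cos62° = 0 → C_x = -164.3 N.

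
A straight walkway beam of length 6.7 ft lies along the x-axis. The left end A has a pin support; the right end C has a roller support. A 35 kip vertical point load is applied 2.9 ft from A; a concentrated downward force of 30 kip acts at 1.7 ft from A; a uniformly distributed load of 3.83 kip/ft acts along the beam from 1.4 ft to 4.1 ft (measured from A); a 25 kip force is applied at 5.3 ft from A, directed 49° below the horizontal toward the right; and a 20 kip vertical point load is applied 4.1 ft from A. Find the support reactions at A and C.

A_x = -16.40 kip, A_y = 60.04 kip, C_y = 54.17 kip

Resultant of the distributed load: 3.83 × 2.7 = 10.341 kip at 2.75 ft from A.
ΣM about A: C_y·6.7 − 35·2.9 − 30·1.7 − (3.83·2.7)·2.75 − 25·sin49°·5.3 − 20·4.1 = 0 → C_y = 362.937/6.7 = 54.1697 ≈ 54.17 kip.
ΣF_y = 0: A_y + 54.1697 − 35 − 30 − 3.83·2.7 − 25·sin49° − 20 = 0 → A_y = 60.04 kip.
ΣF_x = 0: A_x + 25·cos49° = 0 → A_x = -16.40 kip.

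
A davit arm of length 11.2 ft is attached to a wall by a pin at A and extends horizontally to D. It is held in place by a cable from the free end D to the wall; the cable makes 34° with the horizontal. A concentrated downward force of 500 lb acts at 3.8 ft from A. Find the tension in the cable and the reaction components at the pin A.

ΣM about A: T·sin34°·11.2 − 500·3.8 = 0 → T = 1900/(11.2·0.559193) = 303.371 ≈ 303.4 lb.
ΣF_x = 0: A_x − T·cos34° = 0 → A_x = 303.371 × 0.829038 = 251.5 lb.
ΣF_y = 0: A_y + T·sin34° − 500 = 0 → A_y = 500 − 303.371 × 0.559193 = 330.4 lb.

T = 303.4 lb, A_x = 251.5 lb, A_y = 330.4 lb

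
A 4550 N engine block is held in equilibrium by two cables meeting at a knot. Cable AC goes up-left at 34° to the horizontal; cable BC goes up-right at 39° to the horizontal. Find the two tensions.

T_AC = 3698 N, T_BC = 3944 N

ΣF_x = 0: −T_AC·cos34° + T_BC·cos39° = 0 → T_BC = 1.06677·T_AC.
ΣF_y = 0: T_AC·sin34° + T_BC·sin39° = 4550.
Substitute: T_AC·(0.559193 + 1.06677·0.62932) = 4550 → T_AC = 3697.59 ≈ 3698 N.
Then T_BC = 1.06677 × 3697.59 = 3944 N.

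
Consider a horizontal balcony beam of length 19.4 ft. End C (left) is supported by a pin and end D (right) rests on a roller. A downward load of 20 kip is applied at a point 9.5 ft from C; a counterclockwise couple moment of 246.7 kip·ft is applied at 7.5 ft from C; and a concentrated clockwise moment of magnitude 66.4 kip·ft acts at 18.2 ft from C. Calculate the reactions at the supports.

ΣM about C: D_y·19.4 − 20·9.5 + 246.7 − 66.4 = 0 → D_y = 9.7/19.4 = 0.5000 kip.
ΣF_y = 0: C_y + 0.5 − 20 = 0 → C_y = 19.50 kip.
ΣF_x = 0: no horizontal applied forces, so C_x = 0.

C_x = 0, C_y = 19.50 kip, D_y = 0.5000 kip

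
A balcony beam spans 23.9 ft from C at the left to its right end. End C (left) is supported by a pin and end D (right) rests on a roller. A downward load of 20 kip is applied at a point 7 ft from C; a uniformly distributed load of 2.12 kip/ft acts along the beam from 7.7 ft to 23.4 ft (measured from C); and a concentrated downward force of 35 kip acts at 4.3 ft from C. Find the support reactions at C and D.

C_x = 0, C_y = 54.47 kip, D_y = 33.81 kip

Resultant of the distributed load: 2.12 × 15.7 = 33.284 kip at 15.55 ft from C.
ΣM about C: D_y·23.9 − 20·7 − (2.12·15.7)·15.55 − 35·4.3 = 0 → D_y = 808.0662/23.9 = 33.8103 ≈ 33.81 kip.
ΣF_y = 0: C_y + 33.8103 − 20 − 2.12·15.7 − 35 = 0 → C_y = 54.47 kip.
ΣF_x = 0: no horizontal applied forces, so C_x = 0.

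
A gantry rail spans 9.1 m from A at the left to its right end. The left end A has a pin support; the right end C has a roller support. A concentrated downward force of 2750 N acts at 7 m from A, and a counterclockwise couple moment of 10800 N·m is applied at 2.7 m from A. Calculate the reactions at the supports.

Moments about A: C_y·9.1 − 2750·7 + 10800 = 0 → C_y = 8450/9.1 = 928.571 ≈ 928.6 N.
ΣF_y = 0: A_y + 928.571 − 2750 = 0 → A_y = 1821 N.
ΣF_x = 0: no horizontal applied forces, so A_x = 0.

A_x = 0, A_y = 1821 N, C_y = 928.6 N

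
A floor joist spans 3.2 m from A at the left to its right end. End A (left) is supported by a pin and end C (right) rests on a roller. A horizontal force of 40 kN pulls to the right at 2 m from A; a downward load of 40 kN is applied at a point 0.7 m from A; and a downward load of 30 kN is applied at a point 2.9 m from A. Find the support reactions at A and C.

ΣM about A: C_y·3.2 − 40·0.7 − 30·2.9 = 0 → C_y = 115/3.2 = 35.9375 ≈ 35.94 kN.
ΣF_y = 0: A_y + 35.9375 − 40 − 30 = 0 → A_y = 34.06 kN.
ΣF_x = 0: A_x + 40 = 0 → A_x = -40.00 kN.

A_x = -40.00 kN, A_y = 34.06 kN, C_y = 35.94 kN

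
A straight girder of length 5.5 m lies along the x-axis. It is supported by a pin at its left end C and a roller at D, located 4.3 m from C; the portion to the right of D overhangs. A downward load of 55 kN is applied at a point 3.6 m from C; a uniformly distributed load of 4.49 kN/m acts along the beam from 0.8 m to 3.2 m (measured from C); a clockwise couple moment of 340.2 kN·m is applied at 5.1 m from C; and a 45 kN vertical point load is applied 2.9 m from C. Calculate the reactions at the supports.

C_x = 0, C_y = -49.75 kN, D_y = 160.5 kN

Resultant of the distributed load: 4.49 × 2.4 = 10.776 kN at 2 m from C.
Taking moments about C: D_y·4.3 − 55·3.6 − (4.49·2.4)·2 − 340.2 − 45·2.9 = 0 → D_y = 690.252/4.3 = 160.524 ≈ 160.5 kN.
ΣF_y = 0: C_y + 160.524 − 55 − 4.49·2.4 − 45 = 0 → C_y = -49.75 kN.
ΣF_x = 0: no horizontal applied forces, so C_x = 0.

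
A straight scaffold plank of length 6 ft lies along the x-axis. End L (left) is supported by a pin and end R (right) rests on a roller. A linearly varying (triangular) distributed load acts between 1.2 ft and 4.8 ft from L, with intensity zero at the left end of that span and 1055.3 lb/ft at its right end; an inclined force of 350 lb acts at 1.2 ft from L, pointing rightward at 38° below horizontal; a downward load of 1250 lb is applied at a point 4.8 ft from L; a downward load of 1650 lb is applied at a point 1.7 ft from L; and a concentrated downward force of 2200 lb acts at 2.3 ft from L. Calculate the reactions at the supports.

L_x = -275.8 lb, L_y = 3721 lb, R_y = 3494 lb

Resultant of the triangular load: ½ × 1055.3 × 3.6 = 1899.54 lb, acting at 3.6 ft from L (one-third of the span from the peak).
Moments about L: R_y·6 − (½·1055.3·3.6)·3.6 − 350·sin38°·1.2 − 1250·4.8 − 1650·1.7 − 2200·2.3 = 0 → R_y = 20961.9/6 = 3493.65 ≈ 3494 lb.
ΣF_y = 0: L_y + 3493.65 − ½·1055.3·3.6 − 350·sin38° − 1250 − 1650 − 2200 = 0 → L_y = 3721 lb.
ΣF_x = 0: L_x + 350·cos38° = 0 → L_x = -275.8 lb.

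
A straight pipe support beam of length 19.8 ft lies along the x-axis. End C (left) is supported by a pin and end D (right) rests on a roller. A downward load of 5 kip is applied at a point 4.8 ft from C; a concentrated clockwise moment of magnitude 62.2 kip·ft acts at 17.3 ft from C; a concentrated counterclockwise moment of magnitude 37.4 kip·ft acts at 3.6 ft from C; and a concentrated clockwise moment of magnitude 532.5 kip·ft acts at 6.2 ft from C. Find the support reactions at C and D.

C_x = 0, C_y = -24.36 kip, D_y = 29.36 kip

ΣM about C: D_y·19.8 − 5·4.8 − 62.2 + 37.4 − 532.5 = 0 → D_y = 581.3/19.8 = 29.3586 ≈ 29.36 kip.
ΣF_y = 0: C_y + 29.3586 − 5 = 0 → C_y = -24.36 kip.
ΣF_x = 0: no horizontal applied forces, so C_x = 0.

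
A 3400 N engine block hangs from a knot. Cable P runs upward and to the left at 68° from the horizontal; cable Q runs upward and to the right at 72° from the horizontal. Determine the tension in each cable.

ΣF_x = 0: −T_P·cos68° + T_Q·cos72° = 0 → T_Q = 1.21225·T_P.
ΣF_y = 0: T_P·sin68° + T_Q·sin72° = 3400.
Substitute: T_P·(0.927184 + 1.21225·0.951057) = 3400 → T_P = 1634.53 ≈ 1635 N.
Then T_Q = 1.21225 × 1634.53 = 1981 N.

T_P = 1635 N, T_Q = 1981 N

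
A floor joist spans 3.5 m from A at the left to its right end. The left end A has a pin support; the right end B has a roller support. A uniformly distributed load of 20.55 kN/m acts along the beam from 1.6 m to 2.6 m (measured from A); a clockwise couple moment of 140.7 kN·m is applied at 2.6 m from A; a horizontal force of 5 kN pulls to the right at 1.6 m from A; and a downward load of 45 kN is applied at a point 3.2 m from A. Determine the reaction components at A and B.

A_x = -5.000 kN, A_y = -28.12 kN, B_y = 93.67 kN

Resultant of the distributed load: 20.55 × 1 = 20.55 kN at 2.1 m from A.
Taking moments about A: B_y·3.5 − (20.55·1)·2.1 − 140.7 − 45·3.2 = 0 → B_y = 327.855/3.5 = 93.6729 ≈ 93.67 kN.
ΣF_y = 0: A_y + 93.6729 − 20.55·1 − 45 = 0 → A_y = -28.12 kN.
ΣF_x = 0: A_x + 5 = 0 → A_x = -5.000 kN.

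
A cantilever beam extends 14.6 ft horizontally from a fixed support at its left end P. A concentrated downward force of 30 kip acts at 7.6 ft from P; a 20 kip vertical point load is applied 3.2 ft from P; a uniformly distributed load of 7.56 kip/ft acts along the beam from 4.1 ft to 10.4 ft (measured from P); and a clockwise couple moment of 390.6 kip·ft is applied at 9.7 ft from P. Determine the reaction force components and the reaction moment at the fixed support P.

Resultant of the distributed load: 7.56 × 6.3 = 47.628 kip at 7.25 ft from P.
ΣF_x = 0: P_x = 0.
ΣF_y = 0: P_y − 30 − 20 − 7.56·6.3 = 0 → P_y = 97.63 kip.
ΣM about P: M_P − 30·7.6 − 20·3.2 − (7.56·6.3)·7.25 − 390.6 = 0 → M_P = 1028 kip·ft.

P_x = 0, P_y = 97.63 kip, M_P = 1028 kip·ft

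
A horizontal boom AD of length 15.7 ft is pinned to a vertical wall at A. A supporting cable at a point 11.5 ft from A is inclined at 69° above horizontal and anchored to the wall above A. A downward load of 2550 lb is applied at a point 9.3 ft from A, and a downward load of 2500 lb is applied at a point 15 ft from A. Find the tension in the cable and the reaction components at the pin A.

ΣM about A: T·sin69°·11.5 − 2550·9.3 − 2500·15 = 0 → T = 61215/(11.5·0.93358) = 5701.75 ≈ 5702 lb.
ΣF_x = 0: A_x − T·cos69° = 0 → A_x = 5701.75 × 0.358368 = 2043 lb.
ΣF_y = 0: A_y + T·sin69° − 2550 − 2500 = 0 → A_y = 5050 − 5701.75 × 0.93358 = -273.0 lb.

T = 5702 lb, A_x = 2043 lb, A_y = -273.0 lb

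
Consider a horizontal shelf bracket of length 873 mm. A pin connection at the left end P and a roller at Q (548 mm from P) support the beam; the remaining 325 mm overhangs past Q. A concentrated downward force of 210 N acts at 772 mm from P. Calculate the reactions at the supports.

Moments about P: Q_y·548 − 210·772 = 0 → Q_y = 162120/548 = 295.839 ≈ 295.8 N.
ΣF_y = 0: P_y + 295.839 − 210 = 0 → P_y = -85.84 N.
ΣF_x = 0: no horizontal applied forces, so P_x = 0.

P_x = 0, P_y = -85.84 N, Q_y = 295.8 N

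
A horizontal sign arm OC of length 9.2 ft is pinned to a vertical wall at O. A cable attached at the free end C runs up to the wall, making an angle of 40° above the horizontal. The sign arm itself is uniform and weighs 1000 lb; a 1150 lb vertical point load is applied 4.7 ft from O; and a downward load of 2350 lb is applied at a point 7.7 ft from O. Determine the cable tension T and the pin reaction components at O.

T = 4752 lb, O_x = 3640 lb, O_y = 1446 lb

ΣM about O: T·sin40°·9.2 − 1000·4.6 − 1150·4.7 − 2350·7.7 = 0 → T = 28100/(9.2·0.642788) = 4751.72 ≈ 4752 lb.
ΣF_x = 0: O_x − T·cos40° = 0 → O_x = 4751.72 × 0.766044 = 3640 lb.
ΣF_y = 0: O_y + T·sin40° − 1000 − 1150 − 2350 = 0 → O_y = 4500 − 4751.72 × 0.642788 = 1446 lb.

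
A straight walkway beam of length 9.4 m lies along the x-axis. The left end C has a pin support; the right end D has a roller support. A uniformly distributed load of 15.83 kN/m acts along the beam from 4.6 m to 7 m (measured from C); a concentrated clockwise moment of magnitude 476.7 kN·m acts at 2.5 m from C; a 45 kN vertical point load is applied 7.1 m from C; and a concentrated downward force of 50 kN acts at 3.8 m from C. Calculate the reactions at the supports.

C_x = 0, C_y = 4.635 kN, D_y = 128.4 kN

Resultant of the distributed load: 15.83 × 2.4 = 37.992 kN at 5.8 m from C.
Taking moments about C: D_y·9.4 − (15.83·2.4)·5.8 − 476.7 − 45·7.1 − 50·3.8 = 0 → D_y = 1206.5536/9.4 = 128.357 ≈ 128.4 kN.
ΣF_y = 0: C_y + 128.357 − 15.83·2.4 − 45 − 50 = 0 → C_y = 4.635 kN.
ΣF_x = 0: no horizontal applied forces, so C_x = 0.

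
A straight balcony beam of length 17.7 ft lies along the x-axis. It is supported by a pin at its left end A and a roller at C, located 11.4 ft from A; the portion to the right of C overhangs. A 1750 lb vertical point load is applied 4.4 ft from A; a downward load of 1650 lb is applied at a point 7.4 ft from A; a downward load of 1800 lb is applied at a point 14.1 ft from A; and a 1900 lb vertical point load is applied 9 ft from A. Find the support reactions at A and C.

A_x = 0, A_y = 1627 lb, C_y = 5473 lb

Moments about A: C_y·11.4 − 1750·4.4 − 1650·7.4 − 1800·14.1 − 1900·9 = 0 → C_y = 62390/11.4 = 5472.81 ≈ 5473 lb.
ΣF_y = 0: A_y + 5472.81 − 1750 − 1650 − 1800 − 1900 = 0 → A_y = 1627 lb.
ΣF_x = 0: no horizontal applied forces, so A_x = 0.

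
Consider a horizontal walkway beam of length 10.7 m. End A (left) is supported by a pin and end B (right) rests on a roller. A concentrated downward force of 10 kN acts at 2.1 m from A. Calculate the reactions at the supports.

ΣM about A: B_y·10.7 − 10·2.1 = 0 → B_y = 21/10.7 = 1.96262 ≈ 1.963 kN.
ΣF_y = 0: A_y + 1.96262 − 10 = 0 → A_y = 8.037 kN.
ΣF_x = 0: no horizontal applied forces, so A_x = 0.

A_x = 0, A_y = 8.037 kN, B_y = 1.963 kN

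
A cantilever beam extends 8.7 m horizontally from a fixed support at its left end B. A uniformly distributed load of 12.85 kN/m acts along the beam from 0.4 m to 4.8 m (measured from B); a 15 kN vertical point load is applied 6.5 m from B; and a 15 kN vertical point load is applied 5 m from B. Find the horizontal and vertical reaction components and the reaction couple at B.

B_x = 0, B_y = 86.54 kN, M_B = 319.5 kN·m

Resultant of the distributed load: 12.85 × 4.4 = 56.54 kN at 2.6 m from B.
ΣF_x = 0: B_x = 0.
ΣF_y = 0: B_y − 12.85·4.4 − 15 − 15 = 0 → B_y = 86.54 kN.
ΣM about B: M_B − (12.85·4.4)·2.6 − 15·6.5 − 15·5 = 0 → M_B = 319.5 kN·m.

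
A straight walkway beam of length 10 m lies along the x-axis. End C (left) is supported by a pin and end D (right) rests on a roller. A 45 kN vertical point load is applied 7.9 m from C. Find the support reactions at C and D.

ΣM about C: D_y·10 − 45·7.9 = 0 → D_y = 355.5/10 = 35.55 kN.
ΣF_y = 0: C_y + 35.55 − 45 = 0 → C_y = 9.450 kN.
ΣF_x = 0: no horizontal applied forces, so C_x = 0.

C_x = 0, C_y = 9.450 kN, D_y = 35.55 kN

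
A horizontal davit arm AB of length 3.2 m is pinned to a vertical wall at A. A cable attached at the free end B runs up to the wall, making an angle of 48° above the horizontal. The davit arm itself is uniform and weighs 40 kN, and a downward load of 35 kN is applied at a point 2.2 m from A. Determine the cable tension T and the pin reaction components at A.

T = 59.29 kN, A_x = 39.67 kN, A_y = 30.94 kN

ΣM about A: T·sin48°·3.2 − 40·1.6 − 35·2.2 = 0 → T = 141/(3.2·0.743145) = 59.2919 ≈ 59.29 kN.
ΣF_x = 0: A_x − T·cos48° = 0 → A_x = 59.2919 × 0.669131 = 39.67 kN.
ΣF_y = 0: A_y + T·sin48° − 40 − 35 = 0 → A_y = 75 − 59.2919 × 0.743145 = 30.94 kN.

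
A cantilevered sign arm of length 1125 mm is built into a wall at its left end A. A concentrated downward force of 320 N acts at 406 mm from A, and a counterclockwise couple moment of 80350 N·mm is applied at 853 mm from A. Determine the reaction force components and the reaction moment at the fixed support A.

A_x = 0, A_y = 320.0 N, M_A = 49570 N·mm

ΣF_x = 0: A_x = 0.
ΣF_y = 0: A_y − 320 = 0 → A_y = 320.0 N.
ΣM about A: M_A − 320·406 + 80350 = 0 → M_A = 49570 N·mm.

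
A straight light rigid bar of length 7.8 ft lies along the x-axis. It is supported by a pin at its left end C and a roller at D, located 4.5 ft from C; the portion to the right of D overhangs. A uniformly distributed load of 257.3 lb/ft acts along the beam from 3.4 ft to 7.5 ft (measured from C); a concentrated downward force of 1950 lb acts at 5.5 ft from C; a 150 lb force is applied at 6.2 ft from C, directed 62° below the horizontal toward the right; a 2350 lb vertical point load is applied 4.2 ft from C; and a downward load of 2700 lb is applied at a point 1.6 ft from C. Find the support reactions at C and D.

Resultant of the distributed load: 257.3 × 4.1 = 1054.93 lb at 5.45 ft from C.
Taking moments about C: D_y·4.5 − (257.3·4.1)·5.45 − 1950·5.5 − 150·sin62°·6.2 − 2350·4.2 − 2700·1.6 = 0 → D_y = 31485.5/4.5 = 6996.78 ≈ 6997 lb.
ΣF_y = 0: C_y + 6996.78 − 257.3·4.1 − 1950 − 150·sin62° − 2350 − 2700 = 0 → C_y = 1191 lb.
ΣF_x = 0: C_x + 150·cos62° = 0 → C_x = -70.42 lb.

C_x = -70.42 lb, C_y = 1191 lb, D_y = 6997 lb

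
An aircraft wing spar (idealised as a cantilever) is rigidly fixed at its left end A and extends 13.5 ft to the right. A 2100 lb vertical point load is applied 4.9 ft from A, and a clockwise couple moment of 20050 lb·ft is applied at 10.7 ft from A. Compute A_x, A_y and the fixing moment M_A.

A_x = 0, A_y = 2100 lb, M_A = 30340 lb·ft

ΣF_x = 0: A_x = 0.
ΣF_y = 0: A_y − 2100 = 0 → A_y = 2100 lb.
ΣM about A: M_A − 2100·4.9 − 20050 = 0 → M_A = 30340 lb·ft.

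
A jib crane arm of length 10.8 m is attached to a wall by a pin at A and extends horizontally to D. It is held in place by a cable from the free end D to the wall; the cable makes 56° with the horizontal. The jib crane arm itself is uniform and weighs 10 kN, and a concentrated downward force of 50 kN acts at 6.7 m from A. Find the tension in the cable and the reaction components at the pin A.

ΣM about A: T·sin56°·10.8 − 10·5.4 − 50·6.7 = 0 → T = 389/(10.8·0.829038) = 43.4462 ≈ 43.45 kN.
ΣF_x = 0: A_x − T·cos56° = 0 → A_x = 43.4462 × 0.559193 = 24.29 kN.
ΣF_y = 0: A_y + T·sin56° − 10 − 50 = 0 → A_y = 60 − 43.4462 × 0.829038 = 23.98 kN.

T = 43.45 kN, A_x = 24.29 kN, A_y = 23.98 kN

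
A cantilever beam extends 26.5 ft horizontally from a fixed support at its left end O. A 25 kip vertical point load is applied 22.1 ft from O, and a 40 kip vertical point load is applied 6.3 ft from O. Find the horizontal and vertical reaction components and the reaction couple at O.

ΣF_x = 0: O_x = 0.
ΣF_y = 0: O_y − 25 − 40 = 0 → O_y = 65.00 kip.
ΣM about O: M_O − 25·22.1 − 40·6.3 = 0 → M_O = 804.5 kip·ft.

O_x = 0, O_y = 65.00 kip, M_O = 804.5 kip·ft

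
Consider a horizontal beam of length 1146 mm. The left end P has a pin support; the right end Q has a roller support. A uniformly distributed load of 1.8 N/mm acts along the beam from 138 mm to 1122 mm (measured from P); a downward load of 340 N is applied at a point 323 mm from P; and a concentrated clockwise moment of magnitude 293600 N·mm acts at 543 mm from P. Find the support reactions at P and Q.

P_x = 0, P_y = 785.5 N, Q_y = 1326 N

Resultant of the distributed load: 1.8 × 984 = 1771.2 N at 630 mm from P.
Taking moments about P: Q_y·1146 − (1.8·984)·630 − 340·323 − 293600 = 0 → Q_y = 1519276/1146 = 1325.72 ≈ 1326 N.
ΣF_y = 0: P_y + 1325.72 − 1.8·984 − 340 = 0 → P_y = 785.5 N.
ΣF_x = 0: no horizontal applied forces, so P_x = 0.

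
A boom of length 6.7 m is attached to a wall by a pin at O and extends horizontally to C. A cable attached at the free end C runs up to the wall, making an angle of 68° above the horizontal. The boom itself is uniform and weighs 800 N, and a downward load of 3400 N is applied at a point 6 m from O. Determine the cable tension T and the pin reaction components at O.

ΣM about O: T·sin68°·6.7 − 800·3.35 − 3400·6 = 0 → T = 23080/(6.7·0.927184) = 3715.31 ≈ 3715 N.
ΣF_x = 0: O_x − T·cos68° = 0 → O_x = 3715.31 × 0.374607 = 1392 N.
ΣF_y = 0: O_y + T·sin68° − 800 − 3400 = 0 → O_y = 4200 − 3715.31 × 0.927184 = 755.2 N.

T = 3715 N, O_x = 1392 N, O_y = 755.2 N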